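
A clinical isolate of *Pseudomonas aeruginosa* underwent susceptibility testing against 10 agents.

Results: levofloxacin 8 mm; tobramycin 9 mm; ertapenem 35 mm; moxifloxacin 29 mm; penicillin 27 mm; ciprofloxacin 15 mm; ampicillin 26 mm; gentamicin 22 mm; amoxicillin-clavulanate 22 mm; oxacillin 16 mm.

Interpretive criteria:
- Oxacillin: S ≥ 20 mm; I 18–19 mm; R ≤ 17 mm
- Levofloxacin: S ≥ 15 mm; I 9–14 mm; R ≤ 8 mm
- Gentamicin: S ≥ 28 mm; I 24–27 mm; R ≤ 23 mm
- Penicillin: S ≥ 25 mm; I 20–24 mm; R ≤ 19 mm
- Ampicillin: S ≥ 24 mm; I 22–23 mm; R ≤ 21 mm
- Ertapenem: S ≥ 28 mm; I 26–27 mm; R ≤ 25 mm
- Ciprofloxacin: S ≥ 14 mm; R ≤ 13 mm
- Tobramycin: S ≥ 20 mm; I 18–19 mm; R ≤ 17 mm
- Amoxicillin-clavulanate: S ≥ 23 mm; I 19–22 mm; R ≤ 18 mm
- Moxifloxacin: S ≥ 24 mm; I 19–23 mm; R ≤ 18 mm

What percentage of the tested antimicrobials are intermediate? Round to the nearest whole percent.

Levofloxacin 8 mm: ≤ 8 mm ⇒ R
Tobramycin (9 mm) ≤ 17 mm — resistant
Ertapenem: 35 mm is ≥ 28 mm ⇒ S
Moxifloxacin 29 mm: ≥ 24 mm → Susceptible
Penicillin: 27 mm is ≥ 25 mm — Susceptible
Ciprofloxacin 15 mm: ≥ 14 mm → Susceptible
Ampicillin: 26 mm is ≥ 24 mm ⇒ Susceptible
Gentamicin (22 mm) ≤ 23 mm — R
Amoxicillin-clavulanate: 22 mm is in 19–22 mm — I
Oxacillin: 16 mm is ≤ 17 mm → R
Intermediate: 1/10

10%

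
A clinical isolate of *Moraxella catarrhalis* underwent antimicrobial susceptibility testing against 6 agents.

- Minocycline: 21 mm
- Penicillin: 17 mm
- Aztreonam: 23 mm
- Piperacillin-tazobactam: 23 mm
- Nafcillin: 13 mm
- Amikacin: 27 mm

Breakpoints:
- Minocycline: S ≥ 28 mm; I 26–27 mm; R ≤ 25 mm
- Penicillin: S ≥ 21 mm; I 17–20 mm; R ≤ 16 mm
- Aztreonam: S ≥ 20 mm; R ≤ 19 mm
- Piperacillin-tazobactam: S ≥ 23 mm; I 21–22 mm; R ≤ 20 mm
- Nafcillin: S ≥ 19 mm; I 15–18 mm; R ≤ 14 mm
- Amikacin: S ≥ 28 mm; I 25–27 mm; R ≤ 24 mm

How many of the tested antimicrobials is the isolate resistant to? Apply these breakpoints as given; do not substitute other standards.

Minocycline (21 mm) ≤ 25 mm — R
Penicillin 17 mm: in 17–20 mm → intermediate
Aztreonam (23 mm) ≥ 20 mm ⇒ susceptible
Piperacillin-tazobactam: 23 mm is ≥ 23 mm → Susceptible
Nafcillin 13 mm: ≤ 14 mm — resistant
Amikacin 27 mm: in 25–27 mm — intermediate
Resistant: 2

2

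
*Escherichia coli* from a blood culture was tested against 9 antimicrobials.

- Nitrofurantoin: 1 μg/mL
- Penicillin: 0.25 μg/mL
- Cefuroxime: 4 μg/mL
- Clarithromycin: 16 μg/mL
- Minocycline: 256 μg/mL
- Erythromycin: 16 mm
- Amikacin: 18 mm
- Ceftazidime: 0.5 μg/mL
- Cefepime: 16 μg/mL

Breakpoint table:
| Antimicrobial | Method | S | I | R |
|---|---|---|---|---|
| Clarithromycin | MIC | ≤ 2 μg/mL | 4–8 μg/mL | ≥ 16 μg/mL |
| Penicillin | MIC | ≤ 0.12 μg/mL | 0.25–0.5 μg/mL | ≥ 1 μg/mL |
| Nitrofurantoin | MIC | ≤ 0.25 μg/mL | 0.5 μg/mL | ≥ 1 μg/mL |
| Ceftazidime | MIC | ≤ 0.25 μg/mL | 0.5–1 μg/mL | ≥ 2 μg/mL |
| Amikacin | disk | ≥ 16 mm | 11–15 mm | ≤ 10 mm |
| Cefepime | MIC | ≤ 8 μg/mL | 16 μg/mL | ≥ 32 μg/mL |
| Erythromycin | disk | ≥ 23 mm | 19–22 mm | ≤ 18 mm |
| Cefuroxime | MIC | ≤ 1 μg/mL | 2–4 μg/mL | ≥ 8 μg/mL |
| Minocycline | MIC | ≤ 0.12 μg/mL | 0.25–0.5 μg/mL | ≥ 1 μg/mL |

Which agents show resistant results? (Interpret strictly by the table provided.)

nitrofurantoin, clarithromycin, minocycline, erythromycin

Nitrofurantoin 1 μg/mL: ≥ 1 μg/mL ⇒ Resistant
Penicillin 0.25 μg/mL: in 0.25–0.5 μg/mL → intermediate
Cefuroxime 4 μg/mL: in 2–4 μg/mL — intermediate
Clarithromycin 16 μg/mL: ≥ 16 μg/mL — resistant
Minocycline: 256 μg/mL is ≥ 1 μg/mL ⇒ resistant
Erythromycin: 16 mm is ≤ 18 mm → resistant
Amikacin: 18 mm is ≥ 16 mm — Susceptible
Ceftazidime: 0.5 μg/mL is in 0.5–1 μg/mL → I
Cefepime: 16 μg/mL is = 16 μg/mL — I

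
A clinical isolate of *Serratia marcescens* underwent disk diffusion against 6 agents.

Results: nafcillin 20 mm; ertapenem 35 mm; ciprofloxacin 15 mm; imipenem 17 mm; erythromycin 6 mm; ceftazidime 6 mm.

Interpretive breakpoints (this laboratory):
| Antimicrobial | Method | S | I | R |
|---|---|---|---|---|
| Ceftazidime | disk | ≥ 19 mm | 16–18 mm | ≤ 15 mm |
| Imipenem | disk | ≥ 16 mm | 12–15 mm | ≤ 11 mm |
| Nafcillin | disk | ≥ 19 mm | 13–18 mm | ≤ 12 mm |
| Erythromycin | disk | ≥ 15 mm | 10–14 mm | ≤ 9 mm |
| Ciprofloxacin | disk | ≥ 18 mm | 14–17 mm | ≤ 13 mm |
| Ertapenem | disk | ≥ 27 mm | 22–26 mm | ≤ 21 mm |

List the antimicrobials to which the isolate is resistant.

erythromycin, ceftazidime

Nafcillin: 20 mm is ≥ 19 mm ⇒ susceptible
Ertapenem (35 mm) ≥ 27 mm ⇒ S
Ciprofloxacin: 15 mm is in 14–17 mm ⇒ Intermediate
Imipenem 17 mm: ≥ 16 mm — S
Erythromycin (6 mm) ≤ 9 mm ⇒ R
Ceftazidime: 6 mm is ≤ 15 mm ⇒ Resistant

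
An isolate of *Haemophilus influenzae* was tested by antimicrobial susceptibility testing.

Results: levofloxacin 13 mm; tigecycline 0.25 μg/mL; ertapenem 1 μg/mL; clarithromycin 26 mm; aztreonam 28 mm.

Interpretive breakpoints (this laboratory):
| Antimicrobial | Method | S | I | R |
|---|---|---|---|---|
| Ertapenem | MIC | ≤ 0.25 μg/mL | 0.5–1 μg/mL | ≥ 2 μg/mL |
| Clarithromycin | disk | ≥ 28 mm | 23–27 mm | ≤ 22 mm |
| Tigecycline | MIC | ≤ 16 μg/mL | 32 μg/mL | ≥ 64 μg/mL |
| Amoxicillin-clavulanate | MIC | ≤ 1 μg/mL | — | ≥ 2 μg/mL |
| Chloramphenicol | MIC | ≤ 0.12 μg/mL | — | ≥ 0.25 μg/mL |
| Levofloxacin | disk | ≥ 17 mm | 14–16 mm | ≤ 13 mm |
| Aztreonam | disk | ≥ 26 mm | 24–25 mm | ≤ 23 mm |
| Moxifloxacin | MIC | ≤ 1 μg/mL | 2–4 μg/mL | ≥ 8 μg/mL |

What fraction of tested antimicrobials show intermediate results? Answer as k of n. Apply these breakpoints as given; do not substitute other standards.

Levofloxacin (13 mm) ≤ 13 mm — Resistant
Tigecycline: 0.25 μg/mL is ≤ 16 μg/mL ⇒ susceptible
Ertapenem: 1 μg/mL is in 0.5–1 μg/mL ⇒ intermediate
Clarithromycin 26 mm: in 23–27 mm → Intermediate
Aztreonam: 28 mm is ≥ 26 mm → susceptible
Intermediate: 2/5

2 of 5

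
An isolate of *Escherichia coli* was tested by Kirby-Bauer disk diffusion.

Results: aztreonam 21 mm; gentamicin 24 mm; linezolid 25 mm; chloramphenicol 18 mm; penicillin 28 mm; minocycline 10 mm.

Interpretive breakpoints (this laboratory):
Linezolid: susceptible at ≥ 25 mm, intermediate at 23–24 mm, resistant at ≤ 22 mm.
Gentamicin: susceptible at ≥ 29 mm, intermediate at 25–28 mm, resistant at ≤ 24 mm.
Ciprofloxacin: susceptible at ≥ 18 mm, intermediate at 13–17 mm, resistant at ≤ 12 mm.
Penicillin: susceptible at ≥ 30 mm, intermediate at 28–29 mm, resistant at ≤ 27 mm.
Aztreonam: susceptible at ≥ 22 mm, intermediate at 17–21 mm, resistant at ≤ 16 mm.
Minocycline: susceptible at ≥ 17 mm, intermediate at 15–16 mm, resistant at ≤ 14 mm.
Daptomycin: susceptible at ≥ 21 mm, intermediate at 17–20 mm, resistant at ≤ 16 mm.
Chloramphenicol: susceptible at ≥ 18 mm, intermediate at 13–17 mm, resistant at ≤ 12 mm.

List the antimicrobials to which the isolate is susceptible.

Aztreonam (21 mm) in 17–21 mm ⇒ I
Gentamicin 24 mm: ≤ 24 mm ⇒ R
Linezolid 25 mm: ≥ 25 mm → S
Chloramphenicol (18 mm) ≥ 18 mm ⇒ susceptible
Penicillin: 28 mm is in 28–29 mm → Intermediate
Minocycline (10 mm) ≤ 14 mm → resistant

linezolid, chloramphenicol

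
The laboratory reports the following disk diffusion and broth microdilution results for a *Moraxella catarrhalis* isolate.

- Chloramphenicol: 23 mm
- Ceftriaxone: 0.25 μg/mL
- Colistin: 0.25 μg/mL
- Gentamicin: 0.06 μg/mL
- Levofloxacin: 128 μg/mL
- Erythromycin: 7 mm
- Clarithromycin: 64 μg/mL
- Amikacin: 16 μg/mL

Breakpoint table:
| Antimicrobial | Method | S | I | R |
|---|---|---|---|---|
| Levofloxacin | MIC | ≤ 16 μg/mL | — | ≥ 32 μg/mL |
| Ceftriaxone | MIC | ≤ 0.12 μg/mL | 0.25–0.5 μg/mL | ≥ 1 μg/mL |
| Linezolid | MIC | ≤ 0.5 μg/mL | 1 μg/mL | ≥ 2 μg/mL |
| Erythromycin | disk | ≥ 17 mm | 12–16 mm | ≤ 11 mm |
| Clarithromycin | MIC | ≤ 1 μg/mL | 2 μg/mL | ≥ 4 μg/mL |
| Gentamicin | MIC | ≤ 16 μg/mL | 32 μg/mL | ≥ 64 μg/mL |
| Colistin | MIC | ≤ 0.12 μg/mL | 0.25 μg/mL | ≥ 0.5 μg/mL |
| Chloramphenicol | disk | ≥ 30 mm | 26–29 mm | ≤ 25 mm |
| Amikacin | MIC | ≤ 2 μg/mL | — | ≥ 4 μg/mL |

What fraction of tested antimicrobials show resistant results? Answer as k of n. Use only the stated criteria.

Chloramphenicol: 23 mm is ≤ 25 mm — resistant
Ceftriaxone 0.25 μg/mL: in 0.25–0.5 μg/mL ⇒ intermediate
Colistin: 0.25 μg/mL is = 0.25 μg/mL — Intermediate
Gentamicin (0.06 μg/mL) ≤ 16 μg/mL — susceptible
Levofloxacin (128 μg/mL) ≥ 32 μg/mL → R
Erythromycin 7 mm: ≤ 11 mm — resistant
Clarithromycin 64 μg/mL: ≥ 4 μg/mL ⇒ resistant
Amikacin 16 μg/mL: ≥ 4 μg/mL — R
Resistant: 5/8

5 of 8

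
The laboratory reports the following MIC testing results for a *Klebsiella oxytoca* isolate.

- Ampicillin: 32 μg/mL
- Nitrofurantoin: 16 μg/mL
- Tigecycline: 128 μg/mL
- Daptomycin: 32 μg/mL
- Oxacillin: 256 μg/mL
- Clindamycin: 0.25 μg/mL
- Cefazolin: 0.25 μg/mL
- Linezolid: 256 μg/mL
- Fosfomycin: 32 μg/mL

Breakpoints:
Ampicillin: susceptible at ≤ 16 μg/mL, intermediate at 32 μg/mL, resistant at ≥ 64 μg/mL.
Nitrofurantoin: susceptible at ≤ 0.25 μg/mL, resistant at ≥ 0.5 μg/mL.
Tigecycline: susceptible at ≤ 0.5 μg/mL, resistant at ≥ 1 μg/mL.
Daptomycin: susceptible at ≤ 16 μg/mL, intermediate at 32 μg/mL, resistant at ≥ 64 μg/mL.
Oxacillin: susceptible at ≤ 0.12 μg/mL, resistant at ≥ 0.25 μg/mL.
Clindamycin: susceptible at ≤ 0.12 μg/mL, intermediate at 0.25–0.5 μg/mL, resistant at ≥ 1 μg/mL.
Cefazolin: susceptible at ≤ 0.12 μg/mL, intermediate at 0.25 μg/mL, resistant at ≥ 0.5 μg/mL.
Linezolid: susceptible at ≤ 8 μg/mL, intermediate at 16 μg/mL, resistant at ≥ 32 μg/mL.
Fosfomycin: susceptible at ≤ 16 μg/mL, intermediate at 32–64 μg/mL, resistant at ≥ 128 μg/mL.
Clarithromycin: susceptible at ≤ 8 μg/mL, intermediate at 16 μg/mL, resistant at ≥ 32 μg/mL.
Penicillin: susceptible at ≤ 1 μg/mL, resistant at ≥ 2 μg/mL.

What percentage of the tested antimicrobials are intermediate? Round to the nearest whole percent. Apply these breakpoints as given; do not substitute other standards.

56%

Ampicillin: 32 μg/mL is = 32 μg/mL → Intermediate
Nitrofurantoin 16 μg/mL: ≥ 0.5 μg/mL ⇒ Resistant
Tigecycline: 128 μg/mL is ≥ 1 μg/mL ⇒ resistant
Daptomycin (32 μg/mL) = 32 μg/mL — intermediate
Oxacillin: 256 μg/mL is ≥ 0.25 μg/mL ⇒ Resistant
Clindamycin: 0.25 μg/mL is in 0.25–0.5 μg/mL → I
Cefazolin (0.25 μg/mL) = 0.25 μg/mL ⇒ Intermediate
Linezolid 256 μg/mL: ≥ 32 μg/mL → Resistant
Fosfomycin 32 μg/mL: in 32–64 μg/mL — I
Intermediate: 5/9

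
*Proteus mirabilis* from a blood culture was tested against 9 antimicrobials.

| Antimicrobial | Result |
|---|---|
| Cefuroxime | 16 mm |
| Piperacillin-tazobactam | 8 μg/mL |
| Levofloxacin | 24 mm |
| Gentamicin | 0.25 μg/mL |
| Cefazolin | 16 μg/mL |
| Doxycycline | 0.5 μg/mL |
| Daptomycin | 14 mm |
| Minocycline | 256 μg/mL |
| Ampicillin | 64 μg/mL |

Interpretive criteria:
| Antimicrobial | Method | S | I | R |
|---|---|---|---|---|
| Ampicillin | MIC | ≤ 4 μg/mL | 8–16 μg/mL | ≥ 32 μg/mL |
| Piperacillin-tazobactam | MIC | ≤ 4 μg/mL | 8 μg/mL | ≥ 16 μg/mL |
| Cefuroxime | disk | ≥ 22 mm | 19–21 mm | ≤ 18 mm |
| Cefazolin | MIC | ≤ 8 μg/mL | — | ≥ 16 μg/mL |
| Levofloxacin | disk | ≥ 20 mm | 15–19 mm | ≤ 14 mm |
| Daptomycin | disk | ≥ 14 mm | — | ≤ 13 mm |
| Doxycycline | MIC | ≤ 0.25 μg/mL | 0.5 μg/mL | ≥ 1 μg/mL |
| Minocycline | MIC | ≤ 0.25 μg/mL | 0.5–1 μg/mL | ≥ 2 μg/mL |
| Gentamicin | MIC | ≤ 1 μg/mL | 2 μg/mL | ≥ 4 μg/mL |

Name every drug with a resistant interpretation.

Cefuroxime (16 mm) ≤ 18 mm → R
Piperacillin-tazobactam: 8 μg/mL is = 8 μg/mL ⇒ Intermediate
Levofloxacin 24 mm: ≥ 20 mm → Susceptible
Gentamicin (0.25 μg/mL) ≤ 1 μg/mL ⇒ S
Cefazolin: 16 μg/mL is ≥ 16 μg/mL ⇒ R
Doxycycline 0.5 μg/mL: = 0.5 μg/mL ⇒ I
Daptomycin 14 mm: ≥ 14 mm ⇒ susceptible
Minocycline: 256 μg/mL is ≥ 2 μg/mL ⇒ R
Ampicillin 64 μg/mL: ≥ 32 μg/mL — resistant

cefuroxime, cefazolin, minocycline, ampicillin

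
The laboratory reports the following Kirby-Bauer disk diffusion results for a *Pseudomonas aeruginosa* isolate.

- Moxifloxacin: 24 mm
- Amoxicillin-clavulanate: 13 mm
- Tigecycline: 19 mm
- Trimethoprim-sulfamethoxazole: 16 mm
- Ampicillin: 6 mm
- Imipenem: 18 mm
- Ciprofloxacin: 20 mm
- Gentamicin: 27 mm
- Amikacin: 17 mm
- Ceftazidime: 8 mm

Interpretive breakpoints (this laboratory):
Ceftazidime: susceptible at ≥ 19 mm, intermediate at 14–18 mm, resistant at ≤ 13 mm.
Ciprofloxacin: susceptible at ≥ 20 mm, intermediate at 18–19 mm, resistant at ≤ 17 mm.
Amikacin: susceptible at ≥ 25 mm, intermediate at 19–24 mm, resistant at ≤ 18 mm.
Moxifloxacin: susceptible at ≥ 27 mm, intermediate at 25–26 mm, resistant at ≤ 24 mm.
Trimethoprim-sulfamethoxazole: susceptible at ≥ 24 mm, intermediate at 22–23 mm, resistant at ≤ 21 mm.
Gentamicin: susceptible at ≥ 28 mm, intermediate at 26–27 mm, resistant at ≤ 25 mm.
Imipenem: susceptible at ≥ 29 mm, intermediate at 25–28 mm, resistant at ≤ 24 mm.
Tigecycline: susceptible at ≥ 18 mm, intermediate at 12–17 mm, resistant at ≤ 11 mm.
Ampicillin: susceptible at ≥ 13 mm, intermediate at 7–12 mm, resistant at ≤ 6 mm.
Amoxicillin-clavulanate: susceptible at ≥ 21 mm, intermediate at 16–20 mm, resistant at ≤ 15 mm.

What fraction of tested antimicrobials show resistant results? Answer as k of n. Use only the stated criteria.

7 of 10

Moxifloxacin: 24 mm is ≤ 24 mm ⇒ resistant
Amoxicillin-clavulanate: 13 mm is ≤ 15 mm → resistant
Tigecycline 19 mm: ≥ 18 mm ⇒ Susceptible
Trimethoprim-sulfamethoxazole (16 mm) ≤ 21 mm → R
Ampicillin: 6 mm is ≤ 6 mm → R
Imipenem 18 mm: ≤ 24 mm — R
Ciprofloxacin: 20 mm is ≥ 20 mm ⇒ susceptible
Gentamicin 27 mm: in 26–27 mm → Intermediate
Amikacin: 17 mm is ≤ 18 mm — Resistant
Ceftazidime: 8 mm is ≤ 13 mm ⇒ Resistant
Resistant: 7/10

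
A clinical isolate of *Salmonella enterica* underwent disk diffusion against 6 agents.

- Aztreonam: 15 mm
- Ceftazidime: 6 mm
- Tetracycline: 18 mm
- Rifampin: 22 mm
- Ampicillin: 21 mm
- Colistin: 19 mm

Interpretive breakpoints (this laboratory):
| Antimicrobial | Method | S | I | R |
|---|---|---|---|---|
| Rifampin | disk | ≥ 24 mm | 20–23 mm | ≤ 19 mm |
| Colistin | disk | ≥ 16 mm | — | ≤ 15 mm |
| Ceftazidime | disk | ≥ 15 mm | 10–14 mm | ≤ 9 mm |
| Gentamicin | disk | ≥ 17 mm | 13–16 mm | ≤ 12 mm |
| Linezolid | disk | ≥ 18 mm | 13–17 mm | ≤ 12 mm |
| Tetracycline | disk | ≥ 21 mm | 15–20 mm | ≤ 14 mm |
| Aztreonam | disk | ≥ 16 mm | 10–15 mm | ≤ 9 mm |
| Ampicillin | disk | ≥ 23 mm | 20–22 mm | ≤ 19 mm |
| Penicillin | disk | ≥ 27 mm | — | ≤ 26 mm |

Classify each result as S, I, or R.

I, R, I, I, I, S

Aztreonam: 15 mm is in 10–15 mm — I
Ceftazidime: 6 mm is ≤ 9 mm ⇒ resistant
Tetracycline (18 mm) in 15–20 mm → I
Rifampin 22 mm: in 20–23 mm ⇒ Intermediate
Ampicillin (21 mm) in 20–22 mm → intermediate
Colistin 19 mm: ≥ 16 mm → Susceptible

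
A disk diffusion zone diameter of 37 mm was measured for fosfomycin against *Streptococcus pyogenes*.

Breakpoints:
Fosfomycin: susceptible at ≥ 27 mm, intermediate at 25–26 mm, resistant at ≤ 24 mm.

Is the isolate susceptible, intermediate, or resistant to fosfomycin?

Fosfomycin (37 mm) ≥ 27 mm → S

Susceptible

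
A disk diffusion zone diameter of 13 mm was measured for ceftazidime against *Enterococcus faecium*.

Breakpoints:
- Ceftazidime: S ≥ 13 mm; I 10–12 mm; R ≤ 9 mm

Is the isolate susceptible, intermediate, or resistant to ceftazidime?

Ceftazidime: 13 mm is ≥ 13 mm ⇒ susceptible

Susceptible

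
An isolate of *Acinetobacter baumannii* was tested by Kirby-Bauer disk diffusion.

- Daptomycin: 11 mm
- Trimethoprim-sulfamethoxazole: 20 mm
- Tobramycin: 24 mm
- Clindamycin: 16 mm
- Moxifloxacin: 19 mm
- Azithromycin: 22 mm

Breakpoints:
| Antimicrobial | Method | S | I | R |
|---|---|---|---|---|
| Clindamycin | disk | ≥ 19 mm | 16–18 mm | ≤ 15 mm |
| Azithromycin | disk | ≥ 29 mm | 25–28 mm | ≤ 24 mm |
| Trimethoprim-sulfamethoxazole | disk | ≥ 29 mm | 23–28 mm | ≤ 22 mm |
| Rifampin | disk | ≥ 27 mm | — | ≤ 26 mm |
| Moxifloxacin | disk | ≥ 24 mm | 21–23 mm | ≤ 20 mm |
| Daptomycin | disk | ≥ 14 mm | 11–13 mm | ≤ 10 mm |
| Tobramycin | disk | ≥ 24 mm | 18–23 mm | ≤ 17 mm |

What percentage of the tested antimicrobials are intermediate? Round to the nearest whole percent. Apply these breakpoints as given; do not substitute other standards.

Daptomycin (11 mm) in 11–13 mm → intermediate
Trimethoprim-sulfamethoxazole (20 mm) ≤ 22 mm — R
Tobramycin 24 mm: ≥ 24 mm ⇒ Susceptible
Clindamycin (16 mm) in 16–18 mm ⇒ intermediate
Moxifloxacin (19 mm) ≤ 20 mm ⇒ Resistant
Azithromycin: 22 mm is ≤ 24 mm — R
Intermediate: 2/6

33%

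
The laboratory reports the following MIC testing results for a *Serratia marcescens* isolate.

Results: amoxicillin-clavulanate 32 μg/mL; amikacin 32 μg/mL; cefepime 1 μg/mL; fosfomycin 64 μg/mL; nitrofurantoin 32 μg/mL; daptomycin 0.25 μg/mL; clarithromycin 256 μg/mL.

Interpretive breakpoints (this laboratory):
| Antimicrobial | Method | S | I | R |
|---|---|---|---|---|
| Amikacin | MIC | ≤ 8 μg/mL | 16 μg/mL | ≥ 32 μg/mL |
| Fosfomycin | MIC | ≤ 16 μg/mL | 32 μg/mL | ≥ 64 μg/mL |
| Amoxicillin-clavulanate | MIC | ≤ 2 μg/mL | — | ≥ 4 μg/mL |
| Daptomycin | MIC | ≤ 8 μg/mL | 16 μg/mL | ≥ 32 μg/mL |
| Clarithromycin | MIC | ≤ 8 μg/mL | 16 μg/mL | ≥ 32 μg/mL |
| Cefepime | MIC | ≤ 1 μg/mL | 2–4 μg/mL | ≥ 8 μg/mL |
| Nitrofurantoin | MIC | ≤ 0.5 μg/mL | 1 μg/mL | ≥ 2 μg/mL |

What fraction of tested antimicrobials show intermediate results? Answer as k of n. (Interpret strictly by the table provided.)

Amoxicillin-clavulanate 32 μg/mL: ≥ 4 μg/mL ⇒ resistant
Amikacin (32 μg/mL) ≥ 32 μg/mL → Resistant
Cefepime: 1 μg/mL is ≤ 1 μg/mL → Susceptible
Fosfomycin (64 μg/mL) ≥ 64 μg/mL — R
Nitrofurantoin 32 μg/mL: ≥ 2 μg/mL — resistant
Daptomycin: 0.25 μg/mL is ≤ 8 μg/mL — susceptible
Clarithromycin (256 μg/mL) ≥ 32 μg/mL → R
Intermediate: 0/7

0 of 7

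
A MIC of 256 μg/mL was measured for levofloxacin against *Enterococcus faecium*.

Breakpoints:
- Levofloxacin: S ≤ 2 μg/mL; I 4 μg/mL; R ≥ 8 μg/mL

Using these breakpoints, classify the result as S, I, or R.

Levofloxacin 256 μg/mL: ≥ 8 μg/mL — Resistant

Resistant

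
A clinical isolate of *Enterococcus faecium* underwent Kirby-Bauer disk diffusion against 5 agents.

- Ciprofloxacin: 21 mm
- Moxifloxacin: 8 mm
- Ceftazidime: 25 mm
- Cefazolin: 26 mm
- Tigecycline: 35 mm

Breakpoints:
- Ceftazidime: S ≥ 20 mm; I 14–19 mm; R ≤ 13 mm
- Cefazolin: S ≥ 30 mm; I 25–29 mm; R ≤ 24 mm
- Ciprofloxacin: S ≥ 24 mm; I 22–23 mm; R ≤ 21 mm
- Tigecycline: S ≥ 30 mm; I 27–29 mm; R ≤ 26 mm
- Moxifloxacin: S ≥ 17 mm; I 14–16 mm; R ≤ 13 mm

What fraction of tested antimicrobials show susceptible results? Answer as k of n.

2 of 5

Ciprofloxacin: 21 mm is ≤ 21 mm ⇒ Resistant
Moxifloxacin 8 mm: ≤ 13 mm → R
Ceftazidime: 25 mm is ≥ 20 mm ⇒ Susceptible
Cefazolin: 26 mm is in 25–29 mm → I
Tigecycline (35 mm) ≥ 30 mm → Susceptible
Susceptible: 2/5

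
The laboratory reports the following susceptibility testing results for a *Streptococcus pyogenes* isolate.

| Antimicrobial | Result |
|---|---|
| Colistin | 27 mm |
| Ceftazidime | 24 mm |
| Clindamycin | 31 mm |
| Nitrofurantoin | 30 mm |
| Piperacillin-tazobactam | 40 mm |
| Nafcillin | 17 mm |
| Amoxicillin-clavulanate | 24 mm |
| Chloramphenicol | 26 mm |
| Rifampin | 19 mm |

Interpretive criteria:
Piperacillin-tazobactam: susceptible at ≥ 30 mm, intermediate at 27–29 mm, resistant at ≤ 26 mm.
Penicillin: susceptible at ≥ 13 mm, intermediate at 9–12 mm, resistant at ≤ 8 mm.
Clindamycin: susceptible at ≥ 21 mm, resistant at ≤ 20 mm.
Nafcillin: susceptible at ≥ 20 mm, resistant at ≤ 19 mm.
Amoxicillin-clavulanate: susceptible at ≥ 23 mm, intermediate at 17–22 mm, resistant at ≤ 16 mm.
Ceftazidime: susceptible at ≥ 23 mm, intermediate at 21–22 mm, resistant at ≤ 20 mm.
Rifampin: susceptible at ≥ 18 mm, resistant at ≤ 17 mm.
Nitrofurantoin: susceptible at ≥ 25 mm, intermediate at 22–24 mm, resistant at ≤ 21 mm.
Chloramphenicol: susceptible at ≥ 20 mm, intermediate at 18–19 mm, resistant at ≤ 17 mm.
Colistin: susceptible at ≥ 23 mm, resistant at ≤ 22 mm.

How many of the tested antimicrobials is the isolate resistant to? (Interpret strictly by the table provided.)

Colistin 27 mm: ≥ 23 mm — susceptible
Ceftazidime 24 mm: ≥ 23 mm ⇒ S
Clindamycin: 31 mm is ≥ 21 mm → S
Nitrofurantoin 30 mm: ≥ 25 mm ⇒ S
Piperacillin-tazobactam: 40 mm is ≥ 30 mm ⇒ susceptible
Nafcillin: 17 mm is ≤ 19 mm → resistant
Amoxicillin-clavulanate 24 mm: ≥ 23 mm — susceptible
Chloramphenicol: 26 mm is ≥ 20 mm ⇒ Susceptible
Rifampin (19 mm) ≥ 18 mm ⇒ S
Resistant: 1

1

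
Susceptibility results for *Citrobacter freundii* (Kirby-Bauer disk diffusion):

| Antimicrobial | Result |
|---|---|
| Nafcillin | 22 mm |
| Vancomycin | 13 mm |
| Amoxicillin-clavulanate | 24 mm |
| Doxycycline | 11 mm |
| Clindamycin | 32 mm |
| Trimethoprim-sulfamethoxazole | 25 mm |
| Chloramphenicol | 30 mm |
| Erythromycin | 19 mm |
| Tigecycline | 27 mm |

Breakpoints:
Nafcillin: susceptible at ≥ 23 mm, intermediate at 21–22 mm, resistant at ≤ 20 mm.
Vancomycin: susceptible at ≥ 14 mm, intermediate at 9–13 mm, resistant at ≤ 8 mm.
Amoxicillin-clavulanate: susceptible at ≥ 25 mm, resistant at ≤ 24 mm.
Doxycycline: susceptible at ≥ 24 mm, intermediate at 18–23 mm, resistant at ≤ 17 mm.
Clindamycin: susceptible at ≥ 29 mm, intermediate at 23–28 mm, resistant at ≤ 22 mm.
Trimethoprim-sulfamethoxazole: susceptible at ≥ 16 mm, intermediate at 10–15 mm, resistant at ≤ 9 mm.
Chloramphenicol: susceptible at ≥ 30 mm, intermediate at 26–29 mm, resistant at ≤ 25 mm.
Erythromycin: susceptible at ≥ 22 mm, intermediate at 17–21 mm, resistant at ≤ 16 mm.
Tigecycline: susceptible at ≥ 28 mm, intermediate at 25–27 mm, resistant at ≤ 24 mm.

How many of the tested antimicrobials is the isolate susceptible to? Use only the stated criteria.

Nafcillin (22 mm) in 21–22 mm — intermediate
Vancomycin: 13 mm is in 9–13 mm — I
Amoxicillin-clavulanate (24 mm) ≤ 24 mm ⇒ R
Doxycycline (11 mm) ≤ 17 mm — Resistant
Clindamycin (32 mm) ≥ 29 mm ⇒ Susceptible
Trimethoprim-sulfamethoxazole: 25 mm is ≥ 16 mm ⇒ susceptible
Chloramphenicol: 30 mm is ≥ 30 mm — Susceptible
Erythromycin: 19 mm is in 17–21 mm ⇒ I
Tigecycline: 27 mm is in 25–27 mm → I
Susceptible: 3

3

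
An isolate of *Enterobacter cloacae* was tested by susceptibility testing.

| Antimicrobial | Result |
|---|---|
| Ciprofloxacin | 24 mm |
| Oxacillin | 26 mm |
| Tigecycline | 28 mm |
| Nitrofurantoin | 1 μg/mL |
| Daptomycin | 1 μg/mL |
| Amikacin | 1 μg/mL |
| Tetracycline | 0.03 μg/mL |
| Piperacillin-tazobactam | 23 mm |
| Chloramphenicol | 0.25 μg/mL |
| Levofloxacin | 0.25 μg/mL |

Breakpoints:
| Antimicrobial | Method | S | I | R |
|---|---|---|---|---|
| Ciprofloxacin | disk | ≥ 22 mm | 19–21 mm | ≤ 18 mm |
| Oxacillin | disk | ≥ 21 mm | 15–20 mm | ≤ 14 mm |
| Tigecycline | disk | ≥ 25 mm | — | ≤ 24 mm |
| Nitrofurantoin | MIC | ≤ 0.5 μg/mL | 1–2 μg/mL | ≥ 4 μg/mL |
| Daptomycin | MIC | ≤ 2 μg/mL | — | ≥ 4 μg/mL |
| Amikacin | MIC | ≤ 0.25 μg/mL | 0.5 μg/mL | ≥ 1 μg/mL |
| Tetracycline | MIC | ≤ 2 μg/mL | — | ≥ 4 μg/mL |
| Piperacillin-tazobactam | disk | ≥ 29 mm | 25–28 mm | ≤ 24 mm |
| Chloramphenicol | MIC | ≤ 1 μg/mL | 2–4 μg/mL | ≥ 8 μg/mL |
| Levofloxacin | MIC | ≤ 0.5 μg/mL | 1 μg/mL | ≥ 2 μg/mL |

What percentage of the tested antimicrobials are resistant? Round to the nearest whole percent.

20%

Ciprofloxacin 24 mm: ≥ 22 mm ⇒ Susceptible
Oxacillin 26 mm: ≥ 21 mm ⇒ S
Tigecycline: 28 mm is ≥ 25 mm ⇒ susceptible
Nitrofurantoin (1 μg/mL) in 1–2 μg/mL — intermediate
Daptomycin (1 μg/mL) ≤ 2 μg/mL ⇒ Susceptible
Amikacin: 1 μg/mL is ≥ 1 μg/mL — resistant
Tetracycline: 0.03 μg/mL is ≤ 2 μg/mL ⇒ S
Piperacillin-tazobactam (23 mm) ≤ 24 mm ⇒ resistant
Chloramphenicol (0.25 μg/mL) ≤ 1 μg/mL — Susceptible
Levofloxacin (0.25 μg/mL) ≤ 0.5 μg/mL ⇒ susceptible
Resistant: 2/10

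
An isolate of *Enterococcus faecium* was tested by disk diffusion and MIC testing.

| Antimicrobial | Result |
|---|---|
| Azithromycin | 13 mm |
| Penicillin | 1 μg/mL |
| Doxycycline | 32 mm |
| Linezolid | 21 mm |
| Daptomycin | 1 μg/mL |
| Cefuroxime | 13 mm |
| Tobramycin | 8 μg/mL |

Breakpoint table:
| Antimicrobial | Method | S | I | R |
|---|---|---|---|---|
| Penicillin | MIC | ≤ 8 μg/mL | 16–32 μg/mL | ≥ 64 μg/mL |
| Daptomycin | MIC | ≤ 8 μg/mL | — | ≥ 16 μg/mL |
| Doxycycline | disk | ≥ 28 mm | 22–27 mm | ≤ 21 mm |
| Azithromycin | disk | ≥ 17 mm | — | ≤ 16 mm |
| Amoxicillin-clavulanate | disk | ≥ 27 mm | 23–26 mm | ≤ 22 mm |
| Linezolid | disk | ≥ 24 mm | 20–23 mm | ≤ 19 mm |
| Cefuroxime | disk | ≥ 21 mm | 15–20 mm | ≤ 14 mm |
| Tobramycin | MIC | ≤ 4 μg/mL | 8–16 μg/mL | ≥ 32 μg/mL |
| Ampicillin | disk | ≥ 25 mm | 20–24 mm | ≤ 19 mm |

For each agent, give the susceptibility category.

R, S, S, I, S, R, I

Azithromycin (13 mm) ≤ 16 mm ⇒ R
Penicillin 1 μg/mL: ≤ 8 μg/mL ⇒ S
Doxycycline 32 mm: ≥ 28 mm → susceptible
Linezolid 21 mm: in 20–23 mm ⇒ Intermediate
Daptomycin (1 μg/mL) ≤ 8 μg/mL — Susceptible
Cefuroxime 13 mm: ≤ 14 mm → Resistant
Tobramycin 8 μg/mL: in 8–16 μg/mL ⇒ I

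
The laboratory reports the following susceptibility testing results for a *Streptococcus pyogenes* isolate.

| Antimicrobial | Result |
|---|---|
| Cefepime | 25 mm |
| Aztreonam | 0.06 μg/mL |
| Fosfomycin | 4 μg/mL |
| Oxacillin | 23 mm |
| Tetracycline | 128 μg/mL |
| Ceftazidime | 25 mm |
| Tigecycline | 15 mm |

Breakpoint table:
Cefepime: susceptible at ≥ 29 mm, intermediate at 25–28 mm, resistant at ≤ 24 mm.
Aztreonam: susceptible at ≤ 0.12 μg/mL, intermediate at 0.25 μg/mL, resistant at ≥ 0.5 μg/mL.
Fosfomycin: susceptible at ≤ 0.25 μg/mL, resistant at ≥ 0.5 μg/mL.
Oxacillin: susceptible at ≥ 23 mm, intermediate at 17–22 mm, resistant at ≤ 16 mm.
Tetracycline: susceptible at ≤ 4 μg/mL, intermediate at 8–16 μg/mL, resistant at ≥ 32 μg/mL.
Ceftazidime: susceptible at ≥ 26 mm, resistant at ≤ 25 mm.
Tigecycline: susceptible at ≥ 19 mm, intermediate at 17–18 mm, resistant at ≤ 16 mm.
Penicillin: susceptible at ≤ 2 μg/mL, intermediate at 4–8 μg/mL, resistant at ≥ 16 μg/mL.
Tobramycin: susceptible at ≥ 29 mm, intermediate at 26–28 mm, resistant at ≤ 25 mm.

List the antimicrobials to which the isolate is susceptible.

Cefepime 25 mm: in 25–28 mm — I
Aztreonam 0.06 μg/mL: ≤ 0.12 μg/mL — S
Fosfomycin: 4 μg/mL is ≥ 0.5 μg/mL — Resistant
Oxacillin: 23 mm is ≥ 23 mm ⇒ Susceptible
Tetracycline: 128 μg/mL is ≥ 32 μg/mL — Resistant
Ceftazidime: 25 mm is ≤ 25 mm ⇒ resistant
Tigecycline (15 mm) ≤ 16 mm → Resistant

aztreonam, oxacillin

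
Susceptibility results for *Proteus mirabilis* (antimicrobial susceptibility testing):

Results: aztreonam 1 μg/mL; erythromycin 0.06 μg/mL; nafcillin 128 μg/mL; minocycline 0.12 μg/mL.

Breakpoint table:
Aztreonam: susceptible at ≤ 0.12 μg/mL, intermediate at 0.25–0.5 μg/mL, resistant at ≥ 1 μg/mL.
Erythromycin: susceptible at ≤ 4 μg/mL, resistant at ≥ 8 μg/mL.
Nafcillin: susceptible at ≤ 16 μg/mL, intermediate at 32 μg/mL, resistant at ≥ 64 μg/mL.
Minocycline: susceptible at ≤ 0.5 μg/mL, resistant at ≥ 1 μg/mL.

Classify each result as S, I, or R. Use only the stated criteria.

Aztreonam 1 μg/mL: ≥ 1 μg/mL — resistant
Erythromycin 0.06 μg/mL: ≤ 4 μg/mL ⇒ Susceptible
Nafcillin (128 μg/mL) ≥ 64 μg/mL → Resistant
Minocycline 0.12 μg/mL: ≤ 0.5 μg/mL — susceptible

R, S, R, S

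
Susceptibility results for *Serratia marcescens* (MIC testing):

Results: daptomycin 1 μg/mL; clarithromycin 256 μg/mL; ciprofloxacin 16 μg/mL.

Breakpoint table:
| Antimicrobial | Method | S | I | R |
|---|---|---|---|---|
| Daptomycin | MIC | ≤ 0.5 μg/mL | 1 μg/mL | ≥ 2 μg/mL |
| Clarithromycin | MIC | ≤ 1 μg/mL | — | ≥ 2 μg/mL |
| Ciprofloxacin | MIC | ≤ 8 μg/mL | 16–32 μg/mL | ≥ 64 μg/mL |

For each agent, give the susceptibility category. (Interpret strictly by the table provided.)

I, R, I

Daptomycin (1 μg/mL) = 1 μg/mL → intermediate
Clarithromycin (256 μg/mL) ≥ 2 μg/mL → R
Ciprofloxacin (16 μg/mL) in 16–32 μg/mL → intermediate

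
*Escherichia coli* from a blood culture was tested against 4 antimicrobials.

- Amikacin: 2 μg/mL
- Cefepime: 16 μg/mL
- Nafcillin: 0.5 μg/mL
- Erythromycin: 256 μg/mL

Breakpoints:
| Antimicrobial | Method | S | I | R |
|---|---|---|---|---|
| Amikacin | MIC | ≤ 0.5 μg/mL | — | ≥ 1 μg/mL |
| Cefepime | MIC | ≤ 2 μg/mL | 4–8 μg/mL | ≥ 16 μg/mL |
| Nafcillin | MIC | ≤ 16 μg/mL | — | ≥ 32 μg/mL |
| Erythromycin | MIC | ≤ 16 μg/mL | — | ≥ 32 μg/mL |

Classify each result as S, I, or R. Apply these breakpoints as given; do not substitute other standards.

Amikacin: 2 μg/mL is ≥ 1 μg/mL → resistant
Cefepime (16 μg/mL) ≥ 16 μg/mL → Resistant
Nafcillin: 0.5 μg/mL is ≤ 16 μg/mL — susceptible
Erythromycin 256 μg/mL: ≥ 32 μg/mL — resistant

R, R, S, R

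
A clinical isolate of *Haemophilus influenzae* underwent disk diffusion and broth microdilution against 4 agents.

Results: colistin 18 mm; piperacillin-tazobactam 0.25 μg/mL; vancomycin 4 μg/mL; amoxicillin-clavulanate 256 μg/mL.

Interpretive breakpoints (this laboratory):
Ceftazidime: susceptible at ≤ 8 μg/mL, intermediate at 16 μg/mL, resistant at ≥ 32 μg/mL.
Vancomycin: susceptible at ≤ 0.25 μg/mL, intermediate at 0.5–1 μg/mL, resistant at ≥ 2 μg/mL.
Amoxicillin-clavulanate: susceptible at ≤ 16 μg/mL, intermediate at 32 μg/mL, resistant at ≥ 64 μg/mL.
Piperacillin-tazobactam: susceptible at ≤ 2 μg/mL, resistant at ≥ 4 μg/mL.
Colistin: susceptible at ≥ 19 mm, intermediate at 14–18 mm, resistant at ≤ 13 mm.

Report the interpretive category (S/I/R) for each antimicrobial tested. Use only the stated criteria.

I, S, R, R

Colistin 18 mm: in 14–18 mm → intermediate
Piperacillin-tazobactam (0.25 μg/mL) ≤ 2 μg/mL → S
Vancomycin (4 μg/mL) ≥ 2 μg/mL → resistant
Amoxicillin-clavulanate 256 μg/mL: ≥ 64 μg/mL → Resistant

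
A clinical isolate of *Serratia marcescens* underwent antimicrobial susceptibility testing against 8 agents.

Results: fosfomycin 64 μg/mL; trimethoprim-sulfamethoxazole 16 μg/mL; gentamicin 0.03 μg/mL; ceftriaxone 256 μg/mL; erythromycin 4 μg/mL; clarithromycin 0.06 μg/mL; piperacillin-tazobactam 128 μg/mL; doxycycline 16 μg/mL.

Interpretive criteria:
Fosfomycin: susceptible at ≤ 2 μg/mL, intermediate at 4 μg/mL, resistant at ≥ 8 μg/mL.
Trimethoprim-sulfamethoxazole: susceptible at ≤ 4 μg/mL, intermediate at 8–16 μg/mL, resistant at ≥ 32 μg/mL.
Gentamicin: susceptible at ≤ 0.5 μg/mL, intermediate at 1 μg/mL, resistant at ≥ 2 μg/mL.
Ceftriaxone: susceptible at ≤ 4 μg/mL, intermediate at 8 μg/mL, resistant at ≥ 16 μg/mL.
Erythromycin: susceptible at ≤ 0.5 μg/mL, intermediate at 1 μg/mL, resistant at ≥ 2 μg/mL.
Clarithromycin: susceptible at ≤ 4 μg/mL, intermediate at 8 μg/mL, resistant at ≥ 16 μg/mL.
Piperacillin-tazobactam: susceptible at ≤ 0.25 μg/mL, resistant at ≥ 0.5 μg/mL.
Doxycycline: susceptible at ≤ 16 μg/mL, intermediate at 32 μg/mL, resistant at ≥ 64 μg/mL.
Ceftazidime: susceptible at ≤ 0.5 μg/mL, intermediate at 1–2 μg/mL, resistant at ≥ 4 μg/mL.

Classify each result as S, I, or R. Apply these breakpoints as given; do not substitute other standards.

Fosfomycin: 64 μg/mL is ≥ 8 μg/mL ⇒ resistant
Trimethoprim-sulfamethoxazole 16 μg/mL: in 8–16 μg/mL — intermediate
Gentamicin 0.03 μg/mL: ≤ 0.5 μg/mL ⇒ susceptible
Ceftriaxone: 256 μg/mL is ≥ 16 μg/mL ⇒ resistant
Erythromycin 4 μg/mL: ≥ 2 μg/mL → resistant
Clarithromycin: 0.06 μg/mL is ≤ 4 μg/mL — Susceptible
Piperacillin-tazobactam: 128 μg/mL is ≥ 0.5 μg/mL ⇒ resistant
Doxycycline: 16 μg/mL is ≤ 16 μg/mL ⇒ susceptible

R, I, S, R, R, S, R, S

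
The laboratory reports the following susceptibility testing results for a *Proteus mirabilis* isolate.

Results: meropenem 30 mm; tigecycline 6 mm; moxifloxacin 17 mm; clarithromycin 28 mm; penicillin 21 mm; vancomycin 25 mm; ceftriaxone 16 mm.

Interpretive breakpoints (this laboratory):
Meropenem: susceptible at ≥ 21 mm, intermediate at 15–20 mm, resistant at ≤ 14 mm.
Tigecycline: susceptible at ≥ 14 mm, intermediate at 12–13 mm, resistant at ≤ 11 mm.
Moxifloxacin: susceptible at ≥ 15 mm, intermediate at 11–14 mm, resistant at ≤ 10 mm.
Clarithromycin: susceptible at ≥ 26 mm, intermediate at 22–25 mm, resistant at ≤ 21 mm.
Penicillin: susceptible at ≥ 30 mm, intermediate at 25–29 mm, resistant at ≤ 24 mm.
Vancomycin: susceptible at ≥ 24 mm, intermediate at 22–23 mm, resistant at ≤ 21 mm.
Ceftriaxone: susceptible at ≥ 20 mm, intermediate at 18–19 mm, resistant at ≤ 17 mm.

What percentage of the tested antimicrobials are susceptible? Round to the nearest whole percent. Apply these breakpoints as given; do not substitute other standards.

57%

Meropenem: 30 mm is ≥ 21 mm — susceptible
Tigecycline 6 mm: ≤ 11 mm — Resistant
Moxifloxacin 17 mm: ≥ 15 mm — S
Clarithromycin: 28 mm is ≥ 26 mm ⇒ S
Penicillin 21 mm: ≤ 24 mm → R
Vancomycin: 25 mm is ≥ 24 mm → Susceptible
Ceftriaxone (16 mm) ≤ 17 mm — R
Susceptible: 4/7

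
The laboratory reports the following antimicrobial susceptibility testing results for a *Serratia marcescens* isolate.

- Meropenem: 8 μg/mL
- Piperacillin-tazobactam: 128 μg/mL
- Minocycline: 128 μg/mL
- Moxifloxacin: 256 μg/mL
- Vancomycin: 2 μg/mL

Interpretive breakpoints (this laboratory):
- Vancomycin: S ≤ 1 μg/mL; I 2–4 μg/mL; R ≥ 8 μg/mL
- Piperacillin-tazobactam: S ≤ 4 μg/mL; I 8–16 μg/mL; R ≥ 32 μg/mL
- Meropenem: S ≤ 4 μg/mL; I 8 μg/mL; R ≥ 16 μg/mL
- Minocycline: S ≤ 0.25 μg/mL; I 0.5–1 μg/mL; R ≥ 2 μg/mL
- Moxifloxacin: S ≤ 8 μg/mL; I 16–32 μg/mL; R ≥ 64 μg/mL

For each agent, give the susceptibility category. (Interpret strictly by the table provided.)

Meropenem (8 μg/mL) = 8 μg/mL — Intermediate
Piperacillin-tazobactam 128 μg/mL: ≥ 32 μg/mL — resistant
Minocycline: 128 μg/mL is ≥ 2 μg/mL → R
Moxifloxacin (256 μg/mL) ≥ 64 μg/mL ⇒ resistant
Vancomycin (2 μg/mL) in 2–4 μg/mL — intermediate

I, R, R, R, I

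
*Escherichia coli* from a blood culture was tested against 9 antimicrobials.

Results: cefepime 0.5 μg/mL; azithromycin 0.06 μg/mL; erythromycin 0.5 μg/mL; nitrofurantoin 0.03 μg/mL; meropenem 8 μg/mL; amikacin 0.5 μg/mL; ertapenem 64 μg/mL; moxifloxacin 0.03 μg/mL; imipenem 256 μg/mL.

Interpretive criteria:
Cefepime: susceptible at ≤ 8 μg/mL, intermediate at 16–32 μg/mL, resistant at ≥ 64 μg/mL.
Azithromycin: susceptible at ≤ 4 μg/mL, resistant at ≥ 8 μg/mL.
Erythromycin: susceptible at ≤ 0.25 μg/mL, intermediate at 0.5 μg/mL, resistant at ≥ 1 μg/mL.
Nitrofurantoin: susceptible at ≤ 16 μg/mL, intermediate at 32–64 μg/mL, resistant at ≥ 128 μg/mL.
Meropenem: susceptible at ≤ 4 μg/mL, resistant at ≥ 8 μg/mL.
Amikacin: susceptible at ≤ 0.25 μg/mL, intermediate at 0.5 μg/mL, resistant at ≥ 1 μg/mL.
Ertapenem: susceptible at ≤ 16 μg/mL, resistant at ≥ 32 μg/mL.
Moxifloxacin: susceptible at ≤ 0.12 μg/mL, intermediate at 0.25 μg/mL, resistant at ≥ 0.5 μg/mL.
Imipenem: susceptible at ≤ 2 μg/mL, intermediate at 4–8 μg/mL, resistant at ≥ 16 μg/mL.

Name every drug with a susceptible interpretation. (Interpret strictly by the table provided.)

cefepime, azithromycin, nitrofurantoin, moxifloxacin

Cefepime (0.5 μg/mL) ≤ 8 μg/mL → S
Azithromycin 0.06 μg/mL: ≤ 4 μg/mL → Susceptible
Erythromycin 0.5 μg/mL: = 0.5 μg/mL — I
Nitrofurantoin: 0.03 μg/mL is ≤ 16 μg/mL ⇒ Susceptible
Meropenem (8 μg/mL) ≥ 8 μg/mL ⇒ R
Amikacin (0.5 μg/mL) = 0.5 μg/mL — I
Ertapenem 64 μg/mL: ≥ 32 μg/mL → R
Moxifloxacin (0.03 μg/mL) ≤ 0.12 μg/mL → S
Imipenem 256 μg/mL: ≥ 16 μg/mL — R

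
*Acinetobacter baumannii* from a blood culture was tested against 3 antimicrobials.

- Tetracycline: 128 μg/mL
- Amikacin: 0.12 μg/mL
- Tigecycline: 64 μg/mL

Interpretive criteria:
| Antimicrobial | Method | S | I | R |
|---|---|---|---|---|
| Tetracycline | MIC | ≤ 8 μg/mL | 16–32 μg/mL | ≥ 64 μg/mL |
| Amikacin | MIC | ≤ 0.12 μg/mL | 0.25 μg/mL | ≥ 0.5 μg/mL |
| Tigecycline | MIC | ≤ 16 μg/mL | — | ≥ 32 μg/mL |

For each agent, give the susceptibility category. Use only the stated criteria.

R, S, R

Tetracycline (128 μg/mL) ≥ 64 μg/mL — R
Amikacin (0.12 μg/mL) ≤ 0.12 μg/mL ⇒ susceptible
Tigecycline (64 μg/mL) ≥ 32 μg/mL — R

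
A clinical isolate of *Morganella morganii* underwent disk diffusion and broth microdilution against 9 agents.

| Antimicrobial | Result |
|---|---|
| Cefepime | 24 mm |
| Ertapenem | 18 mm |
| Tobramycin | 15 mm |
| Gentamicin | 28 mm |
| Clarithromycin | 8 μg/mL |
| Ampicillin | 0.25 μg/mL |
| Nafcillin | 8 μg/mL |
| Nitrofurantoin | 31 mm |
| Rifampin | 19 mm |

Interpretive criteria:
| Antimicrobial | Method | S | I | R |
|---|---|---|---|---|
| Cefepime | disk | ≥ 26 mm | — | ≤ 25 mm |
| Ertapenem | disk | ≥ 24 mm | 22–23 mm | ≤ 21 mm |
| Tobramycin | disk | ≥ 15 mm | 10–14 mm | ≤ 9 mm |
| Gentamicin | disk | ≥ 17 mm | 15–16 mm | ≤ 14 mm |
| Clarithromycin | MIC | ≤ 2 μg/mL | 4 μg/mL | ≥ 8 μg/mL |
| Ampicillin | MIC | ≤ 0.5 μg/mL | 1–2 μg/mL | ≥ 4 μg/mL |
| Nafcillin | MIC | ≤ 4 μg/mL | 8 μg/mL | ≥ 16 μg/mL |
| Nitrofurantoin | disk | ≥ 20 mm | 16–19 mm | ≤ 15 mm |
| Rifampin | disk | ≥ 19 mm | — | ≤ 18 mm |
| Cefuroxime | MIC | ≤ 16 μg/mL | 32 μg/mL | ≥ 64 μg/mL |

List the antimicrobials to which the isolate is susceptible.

tobramycin, gentamicin, ampicillin, nitrofurantoin, rifampin

Cefepime: 24 mm is ≤ 25 mm ⇒ Resistant
Ertapenem 18 mm: ≤ 21 mm — R
Tobramycin: 15 mm is ≥ 15 mm ⇒ susceptible
Gentamicin 28 mm: ≥ 17 mm — susceptible
Clarithromycin 8 μg/mL: ≥ 8 μg/mL → R
Ampicillin: 0.25 μg/mL is ≤ 0.5 μg/mL — susceptible
Nafcillin: 8 μg/mL is = 8 μg/mL ⇒ I
Nitrofurantoin 31 mm: ≥ 20 mm ⇒ S
Rifampin (19 mm) ≥ 19 mm — susceptible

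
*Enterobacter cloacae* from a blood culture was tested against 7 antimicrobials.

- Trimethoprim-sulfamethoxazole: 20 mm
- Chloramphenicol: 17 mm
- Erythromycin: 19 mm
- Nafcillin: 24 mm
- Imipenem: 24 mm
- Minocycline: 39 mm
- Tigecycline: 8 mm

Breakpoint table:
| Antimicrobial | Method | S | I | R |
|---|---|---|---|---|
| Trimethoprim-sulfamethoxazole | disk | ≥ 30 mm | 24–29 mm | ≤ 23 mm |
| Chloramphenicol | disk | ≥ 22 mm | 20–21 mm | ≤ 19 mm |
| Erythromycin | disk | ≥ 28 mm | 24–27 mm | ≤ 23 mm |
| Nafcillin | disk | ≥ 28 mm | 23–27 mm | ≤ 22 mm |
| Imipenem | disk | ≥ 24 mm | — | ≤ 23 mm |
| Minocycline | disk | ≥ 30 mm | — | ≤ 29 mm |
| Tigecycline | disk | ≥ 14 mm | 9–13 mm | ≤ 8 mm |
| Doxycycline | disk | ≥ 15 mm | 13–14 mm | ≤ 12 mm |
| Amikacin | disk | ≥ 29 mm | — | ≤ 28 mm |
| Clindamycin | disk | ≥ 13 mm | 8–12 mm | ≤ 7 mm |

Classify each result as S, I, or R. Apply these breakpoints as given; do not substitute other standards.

R, R, R, I, S, S, R

Trimethoprim-sulfamethoxazole: 20 mm is ≤ 23 mm — R
Chloramphenicol 17 mm: ≤ 19 mm — Resistant
Erythromycin 19 mm: ≤ 23 mm → Resistant
Nafcillin (24 mm) in 23–27 mm — Intermediate
Imipenem 24 mm: ≥ 24 mm → S
Minocycline (39 mm) ≥ 30 mm — S
Tigecycline 8 mm: ≤ 8 mm — Resistant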